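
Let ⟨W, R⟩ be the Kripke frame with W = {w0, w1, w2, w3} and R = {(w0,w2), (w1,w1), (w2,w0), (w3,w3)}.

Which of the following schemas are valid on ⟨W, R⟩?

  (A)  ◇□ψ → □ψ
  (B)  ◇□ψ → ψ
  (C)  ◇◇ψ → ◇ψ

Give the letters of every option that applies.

R is symmetric: every R-edge is matched by its reverse.
R is not transitive: w0 R w2 and w2 R w0 but not w0 R w0.
R is not euclidean: w0 R w2 and w0 R w2 but not w2 R w2.
(A) ◇□ψ → □ψ is the dual of axiom 5; it is valid on a frame exactly when R is euclidean. R is not euclidean, so not valid.
(B) ◇□ψ → ψ is the dual of axiom B, which corresponds to symmetry. R is symmetric — valid.
(C) the dual of axiom 4: valid iff R is transitive. R is not transitive — not valid.

B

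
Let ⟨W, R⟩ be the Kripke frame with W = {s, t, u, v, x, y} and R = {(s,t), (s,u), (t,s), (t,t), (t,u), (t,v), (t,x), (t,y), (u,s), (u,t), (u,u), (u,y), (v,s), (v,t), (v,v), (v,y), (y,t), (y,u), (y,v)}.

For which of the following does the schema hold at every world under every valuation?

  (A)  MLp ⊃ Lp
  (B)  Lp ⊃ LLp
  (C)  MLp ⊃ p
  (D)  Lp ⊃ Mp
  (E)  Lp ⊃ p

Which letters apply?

none

R is not reflexive: not s R s.
R is not symmetric: t R x but not x R t.
R is not transitive: s R t and t R s but not s R s.
R is not euclidean: t R s and t R v but not s R v.
R is not serial: x has no R-successor.
(A) MLp ⊃ Lp is the dual of axiom 5, which corresponds to the euclidean property. R is not euclidean — not valid.
(B) Lp ⊃ LLp is axiom 4; it is valid on a frame exactly when R is transitive. R is not transitive, so not valid.
(C) the dual of axiom B: valid iff R is symmetric. R is not symmetric — not valid.
(D) Lp ⊃ Mp is axiom D; it is valid on a frame exactly when R is serial. R is not serial, so not valid.
(E) Lp ⊃ p is axiom T, which corresponds to reflexivity. R is not reflexive — not valid.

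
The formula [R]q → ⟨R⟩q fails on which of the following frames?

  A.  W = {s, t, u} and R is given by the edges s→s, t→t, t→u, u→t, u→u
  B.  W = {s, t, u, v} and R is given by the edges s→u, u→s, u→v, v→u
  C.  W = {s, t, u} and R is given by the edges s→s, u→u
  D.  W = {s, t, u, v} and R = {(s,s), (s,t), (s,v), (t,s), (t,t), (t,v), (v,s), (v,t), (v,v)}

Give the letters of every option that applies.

The schema [R]q → ⟨R⟩q is axiom D; it is valid on a frame iff R is serial.
(A) R is serial (every world has an R-successor), so the schema is valid here.
(B) R is not serial (t has no R-successor), so the schema fails here.
(C) R is not serial (t has no R-successor), so the schema fails here.
(D) R is not serial (u has no R-successor), so the schema fails here.

B, C, D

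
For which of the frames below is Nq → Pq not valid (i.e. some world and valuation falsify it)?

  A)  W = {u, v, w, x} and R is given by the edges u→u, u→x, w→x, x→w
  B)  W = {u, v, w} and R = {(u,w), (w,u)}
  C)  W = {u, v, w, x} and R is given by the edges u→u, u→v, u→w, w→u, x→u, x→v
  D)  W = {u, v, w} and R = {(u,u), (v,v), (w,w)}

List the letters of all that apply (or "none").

The schema Nq → Pq is axiom D; it is valid on a frame iff R is serial.
(A) R is not serial (v has no R-successor), so the schema fails here.
(B) R is not serial (v has no R-successor), so the schema fails here.
(C) R is not serial (v has no R-successor), so the schema fails here.
(D) R is serial (every world has an R-successor), so the schema is valid here.

A, B, C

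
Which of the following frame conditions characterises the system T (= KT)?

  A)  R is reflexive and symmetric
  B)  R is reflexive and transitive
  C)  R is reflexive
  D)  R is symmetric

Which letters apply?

C

(A) this class determines B (= KTB), not T (= KT).
(B) this class determines S4, not T (= KT).
(C) T (= KT) is sound and complete for exactly this class.
(D) this class determines KB, not T (= KT).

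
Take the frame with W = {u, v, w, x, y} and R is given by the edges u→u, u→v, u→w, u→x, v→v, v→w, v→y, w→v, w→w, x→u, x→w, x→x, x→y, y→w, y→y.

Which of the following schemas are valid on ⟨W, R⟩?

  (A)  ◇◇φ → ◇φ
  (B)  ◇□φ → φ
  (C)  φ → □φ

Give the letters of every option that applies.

none

R is not symmetric: u R v but not v R u.
R is not transitive: u R v and v R y but not u R y.
R is not a subset of the identity: u R v with u ≠ v.
(A) ◇◇φ → ◇φ (the dual of axiom 4) characterises the transitive frames. R is not transitive — not valid.
(B) the dual of axiom B: valid iff R is symmetric. R is not symmetric — not valid.
(C) φ → □φ (equivalent to ◇p→p) corresponds to R being a subset of the identity. Here R ⊄ identity, so not valid.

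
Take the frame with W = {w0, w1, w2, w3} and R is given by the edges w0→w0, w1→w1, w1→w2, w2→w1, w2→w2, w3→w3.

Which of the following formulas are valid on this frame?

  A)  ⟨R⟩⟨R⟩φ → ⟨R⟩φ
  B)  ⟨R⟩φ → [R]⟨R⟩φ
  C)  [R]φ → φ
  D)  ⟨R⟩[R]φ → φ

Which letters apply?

R is reflexive: each world relates to itself.
R is symmetric: every R-edge is matched by its reverse.
R is transitive: R is closed under composition.
R is euclidean: any two R-successors of the same world are R-related.
(A) ⟨R⟩⟨R⟩φ → ⟨R⟩φ (the dual of axiom 4) characterises the transitive frames. R is transitive — valid.
(B) ⟨R⟩φ → [R]⟨R⟩φ is axiom 5, which corresponds to the euclidean property. R is euclidean — valid.
(C) [R]φ → φ is axiom T; it is valid on a frame exactly when R is reflexive. R is reflexive, so valid.
(D) ⟨R⟩[R]φ → φ is the dual of axiom B; it is valid on a frame exactly when R is symmetric. R is symmetric, so valid.

A, B, C, D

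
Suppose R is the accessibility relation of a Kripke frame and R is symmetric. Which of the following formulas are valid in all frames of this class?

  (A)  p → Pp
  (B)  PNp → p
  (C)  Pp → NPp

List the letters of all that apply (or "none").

(A) the dual of axiom T: valid iff R is reflexive. Such an R need not be reflexive — not valid.
(B) PNp → p (the dual of axiom B) characterises the symmetric frames. Every such R is symmetric — valid.
(C) Pp → NPp is axiom 5; it is valid on a frame exactly when R is euclidean. Such an R need not be euclidean, so not valid.

B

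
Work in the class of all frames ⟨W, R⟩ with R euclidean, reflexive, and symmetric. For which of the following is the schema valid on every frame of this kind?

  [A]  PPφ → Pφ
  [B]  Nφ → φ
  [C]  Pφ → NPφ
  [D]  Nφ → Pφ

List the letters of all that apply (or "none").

A relation that is euclidean, reflexive, and symmetric is also serial and transitive.
(A) PPφ → Pφ is the dual of axiom 4, which corresponds to transitivity. Every such R is transitive — valid.
(B) axiom T: valid iff R is reflexive. Every such R is reflexive — valid.
(C) Pφ → NPφ is axiom 5, which corresponds to the euclidean property. Every such R is euclidean — valid.
(D) axiom D: valid iff R is serial. Every such R is serial — valid.

A, B, C, D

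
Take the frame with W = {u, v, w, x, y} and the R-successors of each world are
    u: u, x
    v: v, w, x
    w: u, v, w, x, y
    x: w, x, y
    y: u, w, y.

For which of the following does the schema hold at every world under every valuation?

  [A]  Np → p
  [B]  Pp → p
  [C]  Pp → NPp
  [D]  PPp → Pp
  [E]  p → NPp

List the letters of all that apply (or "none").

A

R is reflexive: each world relates to itself.
R is not symmetric: u R x but not x R u.
R is not transitive: u R x and x R w but not u R w.
R is not euclidean: u R x and u R u but not x R u.
R is not a subset of the identity: u R x with u ≠ x.
(A) axiom T: valid iff R is reflexive. R is reflexive — valid.
(B) Pp → p is valid only on frames where every R-edge is a self-loop. Here R ⊄ identity — not valid.
(C) Pp → NPp is axiom 5, which corresponds to the euclidean property. R is not euclidean — not valid.
(D) PPp → Pp is the dual of axiom 4, which corresponds to transitivity. R is not transitive — not valid.
(E) p → NPp is axiom B, which corresponds to symmetry. R is not symmetric — not valid.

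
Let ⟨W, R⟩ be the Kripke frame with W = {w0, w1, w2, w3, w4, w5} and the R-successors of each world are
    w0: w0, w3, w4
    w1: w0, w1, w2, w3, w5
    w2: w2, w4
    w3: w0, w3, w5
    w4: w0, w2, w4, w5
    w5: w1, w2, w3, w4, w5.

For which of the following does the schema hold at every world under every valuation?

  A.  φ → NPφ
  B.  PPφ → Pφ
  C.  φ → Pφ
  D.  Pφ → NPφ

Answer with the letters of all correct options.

R is reflexive: each world relates to itself.
R is not symmetric: w1 R w0 but not w0 R w1.
R is not transitive: w0 R w3 and w3 R w5 but not w0 R w5.
R is not euclidean: w0 R w3 and w0 R w4 but not w3 R w4.
(A) φ → NPφ (axiom B) characterises the symmetric frames. R is not symmetric — not valid.
(B) PPφ → Pφ is the dual of axiom 4, which corresponds to transitivity. R is not transitive — not valid.
(C) φ → Pφ (the dual of axiom T) characterises the reflexive frames. R is reflexive — valid.
(D) Pφ → NPφ (axiom 5) characterises the euclidean frames. R is not euclidean — not valid.

C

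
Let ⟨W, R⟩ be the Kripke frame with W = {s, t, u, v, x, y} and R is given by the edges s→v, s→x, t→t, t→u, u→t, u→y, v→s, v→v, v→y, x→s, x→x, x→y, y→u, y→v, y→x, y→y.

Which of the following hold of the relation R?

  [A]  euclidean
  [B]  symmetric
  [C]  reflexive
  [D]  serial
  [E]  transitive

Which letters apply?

B, D

(A) not euclidean: s R v and s R x but not v R x.
(B) symmetric: every R-edge is matched by its reverse.
(C) not reflexive: not s R s.
(D) serial: every world has an R-successor.
(E) not transitive: s R v and v R s but not s R s.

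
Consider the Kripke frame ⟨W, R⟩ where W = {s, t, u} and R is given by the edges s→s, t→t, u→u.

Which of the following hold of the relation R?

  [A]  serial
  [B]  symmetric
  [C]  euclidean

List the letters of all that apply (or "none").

A, B, C

(A) serial: every world has an R-successor.
(B) symmetric: every R-edge is matched by its reverse.
(C) euclidean: any two R-successors of the same world are R-related.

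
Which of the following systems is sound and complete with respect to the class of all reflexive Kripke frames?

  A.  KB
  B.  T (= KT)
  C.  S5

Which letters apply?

(A) KB is determined by the class of symmetric frames.
(B) T (= KT) is determined by exactly this class.
(C) S5 is determined by the class of reflexive, symmetric, and transitive frames.

B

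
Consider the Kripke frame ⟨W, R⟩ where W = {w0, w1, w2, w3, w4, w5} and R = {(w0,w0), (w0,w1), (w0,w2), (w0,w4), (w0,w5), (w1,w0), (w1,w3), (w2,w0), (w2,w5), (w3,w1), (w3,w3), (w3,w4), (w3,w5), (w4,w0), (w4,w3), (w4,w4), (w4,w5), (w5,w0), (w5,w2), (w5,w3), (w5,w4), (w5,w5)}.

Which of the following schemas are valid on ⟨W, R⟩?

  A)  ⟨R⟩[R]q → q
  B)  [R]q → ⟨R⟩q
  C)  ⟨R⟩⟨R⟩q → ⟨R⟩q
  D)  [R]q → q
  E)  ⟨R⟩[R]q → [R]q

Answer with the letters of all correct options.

R is not reflexive: not w1 R w1.
R is symmetric: every R-edge is matched by its reverse.
R is not transitive: w0 R w1 and w1 R w3 but not w0 R w3.
R is not euclidean: w0 R w1 and w0 R w2 but not w1 R w2.
R is serial: every world has an R-successor.
(A) the dual of axiom B: valid iff R is symmetric. R is symmetric — valid.
(B) [R]q → ⟨R⟩q is axiom D; it is valid on a frame exactly when R is serial. R is serial, so valid.
(C) ⟨R⟩⟨R⟩q → ⟨R⟩q (the dual of axiom 4) characterises the transitive frames. R is not transitive — not valid.
(D) [R]q → q is axiom T, which corresponds to reflexivity. R is not reflexive — not valid.
(E) ⟨R⟩[R]q → [R]q is the dual of axiom 5, which corresponds to the euclidean property. R is not euclidean — not valid.

A, B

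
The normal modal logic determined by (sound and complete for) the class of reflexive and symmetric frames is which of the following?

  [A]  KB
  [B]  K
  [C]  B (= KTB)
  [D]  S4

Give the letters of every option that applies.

C

(A) KB is determined by the class of symmetric frames.
(B) K is determined by the class of arbitrary frames.
(C) B (= KTB) is determined by exactly this class.
(D) S4 is determined by the class of reflexive and transitive frames.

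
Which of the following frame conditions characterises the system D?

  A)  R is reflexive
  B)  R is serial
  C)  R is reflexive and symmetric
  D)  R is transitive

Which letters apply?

B

(A) this class determines T (= KT), not D.
(B) D is sound and complete for exactly this class.
(C) this class determines B (= KTB), not D.
(D) this class determines K4, not D.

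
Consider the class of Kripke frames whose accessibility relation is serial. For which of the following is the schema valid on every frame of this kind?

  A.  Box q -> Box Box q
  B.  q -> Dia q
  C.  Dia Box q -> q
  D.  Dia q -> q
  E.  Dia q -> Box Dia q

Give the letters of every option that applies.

none

(A) Box q -> Box Box q (axiom 4) characterises the transitive frames. Such an R need not be transitive — not valid.
(B) q -> Dia q is the dual of axiom T, which corresponds to reflexivity. Such an R need not be reflexive — not valid.
(C) Dia Box q -> q (the dual of axiom B) characterises the symmetric frames. Such an R need not be symmetric — not valid.
(D) Dia q -> q is the converse of T; it holds exactly when R ⊆ identity. Such an R need not be a subset of the identity — not valid.
(E) axiom 5: valid iff R is euclidean. Such an R need not be euclidean — not valid.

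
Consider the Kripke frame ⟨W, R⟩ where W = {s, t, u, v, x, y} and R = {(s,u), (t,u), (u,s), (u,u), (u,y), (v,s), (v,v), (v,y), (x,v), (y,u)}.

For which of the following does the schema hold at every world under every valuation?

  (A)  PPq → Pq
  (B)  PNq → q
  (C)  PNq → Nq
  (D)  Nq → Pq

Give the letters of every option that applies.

R is not symmetric: t R u but not u R t.
R is not transitive: s R u and u R s but not s R s.
R is not euclidean: u R s and u R y but not s R y.
R is serial: every world has an R-successor.
(A) PPq → Pq is the dual of axiom 4, which corresponds to transitivity. R is not transitive — not valid.
(B) PNq → q is the dual of axiom B; it is valid on a frame exactly when R is symmetric. R is not symmetric, so not valid.
(C) the dual of axiom 5: valid iff R is euclidean. R is not euclidean — not valid.
(D) Nq → Pq is axiom D; it is valid on a frame exactly when R is serial. R is serial, so valid.

D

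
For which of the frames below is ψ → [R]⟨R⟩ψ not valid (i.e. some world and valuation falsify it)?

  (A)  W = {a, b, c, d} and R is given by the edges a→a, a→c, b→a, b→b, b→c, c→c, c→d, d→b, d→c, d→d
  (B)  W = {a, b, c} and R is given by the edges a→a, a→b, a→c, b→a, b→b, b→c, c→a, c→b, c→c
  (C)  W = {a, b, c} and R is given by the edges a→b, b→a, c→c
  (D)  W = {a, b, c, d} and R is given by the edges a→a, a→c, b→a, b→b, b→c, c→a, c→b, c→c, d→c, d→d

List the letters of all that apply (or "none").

A, D

The schema ψ → [R]⟨R⟩ψ is axiom B; it is valid on a frame iff R is symmetric.
(A) R is not symmetric (a R c but not c R a), so the schema fails here.
(B) R is symmetric (every R-edge is matched by its reverse), so the schema is valid here.
(C) R is symmetric (every R-edge is matched by its reverse), so the schema is valid here.
(D) R is not symmetric (b R a but not a R b), so the schema fails here.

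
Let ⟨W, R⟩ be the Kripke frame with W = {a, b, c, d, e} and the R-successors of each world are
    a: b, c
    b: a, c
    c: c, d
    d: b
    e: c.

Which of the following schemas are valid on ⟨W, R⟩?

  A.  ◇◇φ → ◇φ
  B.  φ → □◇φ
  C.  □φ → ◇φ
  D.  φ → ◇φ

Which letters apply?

R is not reflexive: not a R a.
R is not symmetric: a R c but not c R a.
R is not transitive: a R b and b R a but not a R a.
R is serial: every world has an R-successor.
(A) the dual of axiom 4: valid iff R is transitive. R is not transitive — not valid.
(B) φ → □◇φ (axiom B) characterises the symmetric frames. R is not symmetric — not valid.
(C) □φ → ◇φ is axiom D; it is valid on a frame exactly when R is serial. R is serial, so valid.
(D) φ → ◇φ (the dual of axiom T) characterises the reflexive frames. R is not reflexive — not valid.

C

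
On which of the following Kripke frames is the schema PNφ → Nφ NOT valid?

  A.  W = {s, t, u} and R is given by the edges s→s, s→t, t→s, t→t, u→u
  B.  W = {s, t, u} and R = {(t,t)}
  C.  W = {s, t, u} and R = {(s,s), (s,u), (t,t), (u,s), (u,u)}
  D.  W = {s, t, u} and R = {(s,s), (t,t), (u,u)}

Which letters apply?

The schema PNφ → Nφ is the dual of axiom 5; it is valid on a frame iff R is euclidean.
(A) R is euclidean (any two R-successors of the same world are R-related), so the schema is valid here.
(B) R is euclidean (any two R-successors of the same world are R-related), so the schema is valid here.
(C) R is euclidean (any two R-successors of the same world are R-related), so the schema is valid here.
(D) R is euclidean (any two R-successors of the same world are R-related), so the schema is valid here.

none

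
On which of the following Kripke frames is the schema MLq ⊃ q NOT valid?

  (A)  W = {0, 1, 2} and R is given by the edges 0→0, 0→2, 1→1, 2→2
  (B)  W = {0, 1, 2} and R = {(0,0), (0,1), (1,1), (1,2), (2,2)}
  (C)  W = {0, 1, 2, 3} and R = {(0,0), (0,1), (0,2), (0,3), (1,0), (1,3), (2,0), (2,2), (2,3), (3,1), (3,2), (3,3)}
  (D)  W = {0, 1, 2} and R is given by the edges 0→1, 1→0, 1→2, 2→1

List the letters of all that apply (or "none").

A, B, C

The schema MLq ⊃ q is the dual of axiom B; it is valid on a frame iff R is symmetric.
(A) R is not symmetric (0 R 2 but not 2 R 0), so the schema fails here.
(B) R is not symmetric (0 R 1 but not 1 R 0), so the schema fails here.
(C) R is not symmetric (0 R 3 but not 3 R 0), so the schema fails here.
(D) R is symmetric (every R-edge is matched by its reverse), so the schema is valid here.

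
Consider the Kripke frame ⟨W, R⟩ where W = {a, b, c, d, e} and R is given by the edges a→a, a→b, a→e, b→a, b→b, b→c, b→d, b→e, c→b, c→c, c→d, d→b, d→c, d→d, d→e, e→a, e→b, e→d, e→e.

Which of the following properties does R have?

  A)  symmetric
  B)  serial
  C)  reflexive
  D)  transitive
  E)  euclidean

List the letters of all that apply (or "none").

(A) symmetric: every R-edge is matched by its reverse.
(B) serial: every world has an R-successor.
(C) reflexive: each world relates to itself.
(D) not transitive: a R b and b R c but not a R c.
(E) not euclidean: b R a and b R c but not a R c.

A, B, C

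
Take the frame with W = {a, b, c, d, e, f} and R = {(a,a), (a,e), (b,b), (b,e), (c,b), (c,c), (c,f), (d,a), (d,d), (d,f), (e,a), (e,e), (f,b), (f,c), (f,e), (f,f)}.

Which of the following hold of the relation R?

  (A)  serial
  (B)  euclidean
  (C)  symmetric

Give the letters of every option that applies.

A

(A) serial: every world has an R-successor.
(B) not euclidean: b R e and b R b but not e R b.
(C) not symmetric: b R e but not e R b.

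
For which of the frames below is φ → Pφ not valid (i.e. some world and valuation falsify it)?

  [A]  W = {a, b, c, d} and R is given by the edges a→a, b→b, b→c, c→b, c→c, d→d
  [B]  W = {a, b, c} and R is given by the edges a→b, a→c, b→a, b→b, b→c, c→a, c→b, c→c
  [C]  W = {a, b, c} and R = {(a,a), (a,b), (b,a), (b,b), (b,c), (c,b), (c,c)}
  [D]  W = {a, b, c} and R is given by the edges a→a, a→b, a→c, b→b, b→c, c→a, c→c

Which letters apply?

The schema φ → Pφ is the dual of axiom T; it is valid on a frame iff R is reflexive.
(A) R is reflexive (each world relates to itself), so the schema is valid here.
(B) R is not reflexive (not a R a), so the schema fails here.
(C) R is reflexive (each world relates to itself), so the schema is valid here.
(D) R is reflexive (each world relates to itself), so the schema is valid here.

B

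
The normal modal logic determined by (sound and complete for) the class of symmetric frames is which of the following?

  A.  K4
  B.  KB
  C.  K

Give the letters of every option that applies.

B

(A) K4 is determined by the class of transitive frames.
(B) KB is determined by exactly this class.
(C) K is determined by the class of arbitrary frames.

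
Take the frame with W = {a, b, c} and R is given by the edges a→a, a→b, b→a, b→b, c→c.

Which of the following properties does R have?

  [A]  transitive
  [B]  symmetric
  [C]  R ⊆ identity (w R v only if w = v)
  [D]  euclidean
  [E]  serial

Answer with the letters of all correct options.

(A) transitive: R is closed under composition.
(B) symmetric: every R-edge is matched by its reverse.
(C) not ⊆ identity: a R b with a ≠ b.
(D) euclidean: any two R-successors of the same world are R-related.
(E) serial: every world has an R-successor.

A, B, D, E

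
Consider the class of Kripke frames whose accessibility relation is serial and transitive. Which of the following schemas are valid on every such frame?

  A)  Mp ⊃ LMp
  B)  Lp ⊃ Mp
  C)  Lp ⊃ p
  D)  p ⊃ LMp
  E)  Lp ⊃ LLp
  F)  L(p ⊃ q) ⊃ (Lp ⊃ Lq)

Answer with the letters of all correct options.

B, E, F

(A) Mp ⊃ LMp is axiom 5; it is valid on a frame exactly when R is euclidean. Such an R need not be euclidean, so not valid.
(B) Lp ⊃ Mp is axiom D; it is valid on a frame exactly when R is serial. Every such R is serial, so valid.
(C) Lp ⊃ p is axiom T; it is valid on a frame exactly when R is reflexive. Such an R need not be reflexive, so not valid.
(D) p ⊃ LMp is axiom B, which corresponds to symmetry. Such an R need not be symmetric — not valid.
(E) axiom 4: valid iff R is transitive. Every such R is transitive — valid.
(F) L(p ⊃ q) ⊃ (Lp ⊃ Lq) is axiom K, valid on every Kripke frame — valid.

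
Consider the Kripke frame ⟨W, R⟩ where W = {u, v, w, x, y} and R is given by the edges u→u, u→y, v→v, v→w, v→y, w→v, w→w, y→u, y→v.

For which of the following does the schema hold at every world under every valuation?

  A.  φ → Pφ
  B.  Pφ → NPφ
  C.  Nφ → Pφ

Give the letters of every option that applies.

none

R is not reflexive: not x R x.
R is not euclidean: v R w and v R y but not w R y.
R is not serial: x has no R-successor.
(A) φ → Pφ is the dual of axiom T, which corresponds to reflexivity. R is not reflexive — not valid.
(B) axiom 5: valid iff R is euclidean. R is not euclidean — not valid.
(C) axiom D: valid iff R is serial. R is not serial — not valid.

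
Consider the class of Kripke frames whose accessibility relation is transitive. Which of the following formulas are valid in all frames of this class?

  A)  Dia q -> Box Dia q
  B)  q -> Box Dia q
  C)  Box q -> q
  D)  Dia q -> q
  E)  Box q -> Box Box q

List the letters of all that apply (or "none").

(A) Dia q -> Box Dia q is axiom 5; it is valid on a frame exactly when R is euclidean. Such an R need not be euclidean, so not valid.
(B) q -> Box Dia q is axiom B, which corresponds to symmetry. Such an R need not be symmetric — not valid.
(C) axiom T: valid iff R is reflexive. Such an R need not be reflexive — not valid.
(D) Dia q -> q (the converse of T) corresponds to R being a subset of the identity. Such an R need not be a subset of the identity, so not valid.
(E) Box q -> Box Box q (axiom 4) characterises the transitive frames. Every such R is transitive — valid.

E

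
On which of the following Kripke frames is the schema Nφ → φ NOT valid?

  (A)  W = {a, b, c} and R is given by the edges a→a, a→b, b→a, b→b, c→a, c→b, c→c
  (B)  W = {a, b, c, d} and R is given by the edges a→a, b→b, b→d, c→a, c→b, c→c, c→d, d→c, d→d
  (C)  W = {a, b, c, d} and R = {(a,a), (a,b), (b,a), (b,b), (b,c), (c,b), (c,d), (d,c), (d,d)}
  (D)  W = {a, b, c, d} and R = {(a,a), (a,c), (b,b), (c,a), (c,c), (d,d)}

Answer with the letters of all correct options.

The schema Nφ → φ is axiom T; it is valid on a frame iff R is reflexive.
(A) R is reflexive (each world relates to itself), so the schema is valid here.
(B) R is reflexive (each world relates to itself), so the schema is valid here.
(C) R is not reflexive (not c R c), so the schema fails here.
(D) R is reflexive (each world relates to itself), so the schema is valid here.

C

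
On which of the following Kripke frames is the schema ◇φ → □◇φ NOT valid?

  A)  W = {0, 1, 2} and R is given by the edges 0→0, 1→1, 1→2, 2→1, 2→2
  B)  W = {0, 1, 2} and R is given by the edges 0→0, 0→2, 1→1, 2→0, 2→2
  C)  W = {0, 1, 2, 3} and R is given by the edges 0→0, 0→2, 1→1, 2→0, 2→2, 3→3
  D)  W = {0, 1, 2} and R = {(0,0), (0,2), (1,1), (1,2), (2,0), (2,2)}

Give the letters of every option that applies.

D

The schema ◇φ → □◇φ is axiom 5; it is valid on a frame iff R is euclidean.
(A) R is euclidean (any two R-successors of the same world are R-related), so the schema is valid here.
(B) R is euclidean (any two R-successors of the same world are R-related), so the schema is valid here.
(C) R is euclidean (any two R-successors of the same world are R-related), so the schema is valid here.
(D) R is not euclidean (1 R 2 and 1 R 1 but not 2 R 1), so the schema fails here.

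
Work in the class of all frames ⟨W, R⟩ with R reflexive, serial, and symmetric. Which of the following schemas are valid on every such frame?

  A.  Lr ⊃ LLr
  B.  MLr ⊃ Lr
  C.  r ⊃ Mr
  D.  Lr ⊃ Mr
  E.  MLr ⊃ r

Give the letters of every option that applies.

(A) Lr ⊃ LLr is axiom 4; it is valid on a frame exactly when R is transitive. Such an R need not be transitive, so not valid.
(B) MLr ⊃ Lr is the dual of axiom 5; it is valid on a frame exactly when R is euclidean. Such an R need not be euclidean, so not valid.
(C) r ⊃ Mr is the dual of axiom T; it is valid on a frame exactly when R is reflexive. Every such R is reflexive, so valid.
(D) Lr ⊃ Mr (axiom D) characterises the serial frames. Every such R is serial — valid.
(E) MLr ⊃ r is the dual of axiom B; it is valid on a frame exactly when R is symmetric. Every such R is symmetric, so valid.

C, D, E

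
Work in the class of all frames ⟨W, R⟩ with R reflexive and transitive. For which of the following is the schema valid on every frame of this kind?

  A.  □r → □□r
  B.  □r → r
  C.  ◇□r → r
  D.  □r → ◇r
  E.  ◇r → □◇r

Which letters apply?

A, B, D

Reflexive relations are serial.
(A) □r → □□r (axiom 4) characterises the transitive frames. Every such R is transitive — valid.
(B) □r → r (axiom T) characterises the reflexive frames. Every such R is reflexive — valid.
(C) the dual of axiom B: valid iff R is symmetric. Such an R need not be symmetric — not valid.
(D) axiom D: valid iff R is serial. Every such R is serial — valid.
(E) ◇r → □◇r is axiom 5, which corresponds to the euclidean property. Such an R need not be euclidean — not valid.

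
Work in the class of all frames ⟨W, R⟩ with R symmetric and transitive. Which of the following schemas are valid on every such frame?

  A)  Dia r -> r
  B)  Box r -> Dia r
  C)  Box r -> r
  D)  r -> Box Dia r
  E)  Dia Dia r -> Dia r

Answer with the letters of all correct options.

D, E

A symmetric transitive relation is euclidean (uRv and uRw give vRu by symmetry, then vRw by transitivity).
(A) Dia r -> r (the converse of T) corresponds to R being a subset of the identity. Such an R need not be a subset of the identity, so not valid.
(B) Box r -> Dia r is axiom D; it is valid on a frame exactly when R is serial. Such an R need not be serial, so not valid.
(C) Box r -> r (axiom T) characterises the reflexive frames. Such an R need not be reflexive — not valid.
(D) r -> Box Dia r is axiom B; it is valid on a frame exactly when R is symmetric. Every such R is symmetric, so valid.
(E) Dia Dia r -> Dia r is the dual of axiom 4; it is valid on a frame exactly when R is transitive. Every such R is transitive, so valid.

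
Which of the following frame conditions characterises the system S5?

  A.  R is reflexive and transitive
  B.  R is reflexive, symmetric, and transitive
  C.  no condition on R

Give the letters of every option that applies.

B

(A) this class determines S4, not S5.
(B) S5 is sound and complete for exactly this class.
(C) this class determines K, not S5.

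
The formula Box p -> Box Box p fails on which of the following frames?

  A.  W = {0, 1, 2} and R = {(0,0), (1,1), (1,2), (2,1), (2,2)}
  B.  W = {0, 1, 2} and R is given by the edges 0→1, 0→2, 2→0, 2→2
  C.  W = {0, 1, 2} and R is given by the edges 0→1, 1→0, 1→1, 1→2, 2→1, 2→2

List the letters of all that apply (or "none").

The schema Box p -> Box Box p is axiom 4; it is valid on a frame iff R is transitive.
(A) R is transitive (R is closed under composition), so the schema is valid here.
(B) R is not transitive (0 R 2 and 2 R 0 but not 0 R 0), so the schema fails here.
(C) R is not transitive (0 R 1 and 1 R 0 but not 0 R 0), so the schema fails here.

B, C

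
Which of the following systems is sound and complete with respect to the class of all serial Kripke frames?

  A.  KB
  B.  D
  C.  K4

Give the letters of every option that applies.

B

(A) KB is determined by the class of symmetric frames.
(B) D is determined by exactly this class.
(C) K4 is determined by the class of transitive frames.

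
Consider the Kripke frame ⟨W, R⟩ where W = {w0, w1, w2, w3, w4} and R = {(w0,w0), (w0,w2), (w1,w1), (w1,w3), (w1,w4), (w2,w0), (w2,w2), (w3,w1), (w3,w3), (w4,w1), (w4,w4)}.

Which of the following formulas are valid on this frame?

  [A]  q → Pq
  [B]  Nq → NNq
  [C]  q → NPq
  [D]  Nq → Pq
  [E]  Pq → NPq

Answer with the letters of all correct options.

A, C, D

R is reflexive: each world relates to itself.
R is symmetric: every R-edge is matched by its reverse.
R is not transitive: w3 R w1 and w1 R w4 but not w3 R w4.
R is not euclidean: w1 R w3 and w1 R w4 but not w3 R w4.
R is serial: every world has an R-successor.
(A) the dual of axiom T: valid iff R is reflexive. R is reflexive — valid.
(B) axiom 4: valid iff R is transitive. R is not transitive — not valid.
(C) q → NPq (axiom B) characterises the symmetric frames. R is symmetric — valid.
(D) Nq → Pq (axiom D) characterises the serial frames. R is serial — valid.
(E) Pq → NPq is axiom 5, which corresponds to the euclidean property. R is not euclidean — not valid.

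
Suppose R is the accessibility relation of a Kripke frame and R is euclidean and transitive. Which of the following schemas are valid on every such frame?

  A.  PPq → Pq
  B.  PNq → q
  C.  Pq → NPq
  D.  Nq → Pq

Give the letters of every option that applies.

(A) PPq → Pq (the dual of axiom 4) characterises the transitive frames. Every such R is transitive — valid.
(B) PNq → q (the dual of axiom B) characterises the symmetric frames. Such an R need not be symmetric — not valid.
(C) Pq → NPq is axiom 5; it is valid on a frame exactly when R is euclidean. Every such R is euclidean, so valid.
(D) Nq → Pq is axiom D; it is valid on a frame exactly when R is serial. Such an R need not be serial, so not valid.

A, C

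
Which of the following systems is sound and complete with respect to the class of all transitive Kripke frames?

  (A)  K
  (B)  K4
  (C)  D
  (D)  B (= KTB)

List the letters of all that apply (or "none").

(A) K is determined by the class of arbitrary frames.
(B) K4 is determined by exactly this class.
(C) D is determined by the class of serial frames.
(D) B (= KTB) is determined by the class of reflexive and symmetric frames.

B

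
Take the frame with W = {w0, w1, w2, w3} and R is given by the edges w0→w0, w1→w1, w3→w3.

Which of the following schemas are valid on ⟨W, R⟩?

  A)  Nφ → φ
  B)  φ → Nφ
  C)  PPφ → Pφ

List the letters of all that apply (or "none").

R is not reflexive: not w2 R w2.
R is transitive: R is closed under composition.
R is a subset of the identity: every R-edge is a self-loop.
(A) Nφ → φ is axiom T, which corresponds to reflexivity. R is not reflexive — not valid.
(B) φ → Nφ (equivalent to ◇p→p) corresponds to R being a subset of the identity. Here R ⊆ identity, so valid.
(C) PPφ → Pφ (the dual of axiom 4) characterises the transitive frames. R is transitive — valid.

B, C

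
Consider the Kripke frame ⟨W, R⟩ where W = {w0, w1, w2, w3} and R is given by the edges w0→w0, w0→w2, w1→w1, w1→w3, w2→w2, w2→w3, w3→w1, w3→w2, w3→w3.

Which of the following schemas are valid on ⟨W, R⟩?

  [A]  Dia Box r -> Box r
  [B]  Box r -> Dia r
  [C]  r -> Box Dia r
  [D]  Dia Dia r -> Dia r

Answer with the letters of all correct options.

B

R is not symmetric: w0 R w2 but not w2 R w0.
R is not transitive: w0 R w2 and w2 R w3 but not w0 R w3.
R is not euclidean: w0 R w2 and w0 R w0 but not w2 R w0.
R is serial: every world has an R-successor.
(A) Dia Box r -> Box r is the dual of axiom 5; it is valid on a frame exactly when R is euclidean. R is not euclidean, so not valid.
(B) axiom D: valid iff R is serial. R is serial — valid.
(C) r -> Box Dia r is axiom B; it is valid on a frame exactly when R is symmetric. R is not symmetric, so not valid.
(D) Dia Dia r -> Dia r is the dual of axiom 4; it is valid on a frame exactly when R is transitive. R is not transitive, so not valid.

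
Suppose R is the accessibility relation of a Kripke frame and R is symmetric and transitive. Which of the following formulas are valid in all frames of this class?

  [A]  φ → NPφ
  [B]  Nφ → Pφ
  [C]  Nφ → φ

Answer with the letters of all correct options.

A

A symmetric transitive relation is euclidean (uRv and uRw give vRu by symmetry, then vRw by transitivity).
(A) axiom B: valid iff R is symmetric. Every such R is symmetric — valid.
(B) axiom D: valid iff R is serial. Such an R need not be serial — not valid.
(C) Nφ → φ is axiom T; it is valid on a frame exactly when R is reflexive. Such an R need not be reflexive, so not valid.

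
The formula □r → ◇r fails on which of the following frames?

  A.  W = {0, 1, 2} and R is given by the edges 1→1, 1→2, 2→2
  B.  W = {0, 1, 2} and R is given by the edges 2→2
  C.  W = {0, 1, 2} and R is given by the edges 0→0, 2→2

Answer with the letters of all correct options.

A, B, C

The schema □r → ◇r is axiom D; it is valid on a frame iff R is serial.
(A) R is not serial (0 has no R-successor), so the schema fails here.
(B) R is not serial (0 has no R-successor), so the schema fails here.
(C) R is not serial (1 has no R-successor), so the schema fails here.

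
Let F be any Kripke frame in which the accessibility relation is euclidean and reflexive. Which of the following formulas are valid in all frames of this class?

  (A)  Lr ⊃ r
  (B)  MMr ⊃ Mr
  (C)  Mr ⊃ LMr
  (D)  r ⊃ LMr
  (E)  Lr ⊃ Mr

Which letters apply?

A reflexive euclidean relation is also symmetric (from wRw and wRv the euclidean condition gives vRw) and hence transitive; it is an equivalence relation.
(A) Lr ⊃ r is axiom T; it is valid on a frame exactly when R is reflexive. Every such R is reflexive, so valid.
(B) MMr ⊃ Mr is the dual of axiom 4; it is valid on a frame exactly when R is transitive. Every such R is transitive, so valid.
(C) Mr ⊃ LMr is axiom 5, which corresponds to the euclidean property. Every such R is euclidean — valid.
(D) r ⊃ LMr is axiom B; it is valid on a frame exactly when R is symmetric. Every such R is symmetric, so valid.
(E) Lr ⊃ Mr is axiom D; it is valid on a frame exactly when R is serial. Every such R is serial, so valid.

A, B, C, D, E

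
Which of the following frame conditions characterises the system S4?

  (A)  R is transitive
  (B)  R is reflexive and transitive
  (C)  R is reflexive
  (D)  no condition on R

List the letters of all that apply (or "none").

(A) this class determines K4, not S4.
(B) S4 is sound and complete for exactly this class.
(C) this class determines T (= KT), not S4.
(D) this class determines K, not S4.

B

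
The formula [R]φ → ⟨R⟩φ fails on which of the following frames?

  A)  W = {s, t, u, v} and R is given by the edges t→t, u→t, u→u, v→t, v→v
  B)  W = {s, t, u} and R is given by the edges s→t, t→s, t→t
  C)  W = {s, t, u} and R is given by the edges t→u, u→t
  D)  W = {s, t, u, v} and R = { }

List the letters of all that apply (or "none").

The schema [R]φ → ⟨R⟩φ is axiom D; it is valid on a frame iff R is serial.
(A) R is not serial (s has no R-successor), so the schema fails here.
(B) R is not serial (u has no R-successor), so the schema fails here.
(C) R is not serial (s has no R-successor), so the schema fails here.
(D) R is not serial (s has no R-successor), so the schema fails here.

A, B, C, D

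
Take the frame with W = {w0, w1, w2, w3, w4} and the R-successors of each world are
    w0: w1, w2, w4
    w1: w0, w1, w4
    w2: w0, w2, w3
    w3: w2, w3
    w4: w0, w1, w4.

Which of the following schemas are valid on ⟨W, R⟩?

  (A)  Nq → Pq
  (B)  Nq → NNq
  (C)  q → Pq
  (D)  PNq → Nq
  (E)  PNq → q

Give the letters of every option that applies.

R is not reflexive: not w0 R w0.
R is symmetric: every R-edge is matched by its reverse.
R is not transitive: w0 R w1 and w1 R w0 but not w0 R w0.
R is not euclidean: w0 R w1 and w0 R w2 but not w1 R w2.
R is serial: every world has an R-successor.
(A) Nq → Pq is axiom D, which corresponds to seriality. R is serial — valid.
(B) axiom 4: valid iff R is transitive. R is not transitive — not valid.
(C) q → Pq is the dual of axiom T; it is valid on a frame exactly when R is reflexive. R is not reflexive, so not valid.
(D) PNq → Nq (the dual of axiom 5) characterises the euclidean frames. R is not euclidean — not valid.
(E) PNq → q (the dual of axiom B) characterises the symmetric frames. R is symmetric — valid.

A, E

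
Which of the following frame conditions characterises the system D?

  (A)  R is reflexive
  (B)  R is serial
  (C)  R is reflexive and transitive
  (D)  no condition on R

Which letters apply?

B

(A) this class determines T (= KT), not D.
(B) D is sound and complete for exactly this class.
(C) this class determines S4, not D.
(D) this class determines K, not D.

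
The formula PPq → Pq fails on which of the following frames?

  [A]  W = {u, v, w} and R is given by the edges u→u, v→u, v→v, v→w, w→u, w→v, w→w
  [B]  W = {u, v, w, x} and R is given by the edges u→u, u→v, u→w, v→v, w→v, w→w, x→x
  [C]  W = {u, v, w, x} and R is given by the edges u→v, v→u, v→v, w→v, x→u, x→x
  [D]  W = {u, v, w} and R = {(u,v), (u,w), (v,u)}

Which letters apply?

C, D

The schema PPq → Pq is the dual of axiom 4; it is valid on a frame iff R is transitive.
(A) R is transitive (R is closed under composition), so the schema is valid here.
(B) R is transitive (R is closed under composition), so the schema is valid here.
(C) R is not transitive (u R v and v R u but not u R u), so the schema fails here.
(D) R is not transitive (u R v and v R u but not u R u), so the schema fails here.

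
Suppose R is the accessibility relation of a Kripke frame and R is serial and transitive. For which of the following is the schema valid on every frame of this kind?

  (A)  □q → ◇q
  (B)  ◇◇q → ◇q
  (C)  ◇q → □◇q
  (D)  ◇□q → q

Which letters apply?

A, B

(A) □q → ◇q is axiom D, which corresponds to seriality. Every such R is serial — valid.
(B) the dual of axiom 4: valid iff R is transitive. Every such R is transitive — valid.
(C) ◇q → □◇q is axiom 5, which corresponds to the euclidean property. Such an R need not be euclidean — not valid.
(D) ◇□q → q is the dual of axiom B, which corresponds to symmetry. Such an R need not be symmetric — not valid.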